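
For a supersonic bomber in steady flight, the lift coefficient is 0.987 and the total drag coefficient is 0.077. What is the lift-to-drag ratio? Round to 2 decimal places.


Step 1: L/D = CL / CD = 0.987 / 0.077
Step 2: L/D = 12.82

12.82


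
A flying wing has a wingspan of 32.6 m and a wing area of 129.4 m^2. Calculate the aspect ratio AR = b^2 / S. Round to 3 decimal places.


Step 1: b^2 = 32.6^2 = 1062.76
Step 2: AR = 1062.76 / 129.4 = 8.213

8.213


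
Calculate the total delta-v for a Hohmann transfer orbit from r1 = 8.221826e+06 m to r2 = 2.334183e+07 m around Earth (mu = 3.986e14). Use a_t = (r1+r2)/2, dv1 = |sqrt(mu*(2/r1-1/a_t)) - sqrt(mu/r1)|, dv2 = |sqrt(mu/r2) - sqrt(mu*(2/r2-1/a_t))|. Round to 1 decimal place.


Step 1: Transfer semi-major axis a_t = (8.221826e+06 + 2.334183e+07) / 2 = 1.578183e+07 m
Step 2: v1 (circular at r1) = sqrt(mu/r1) = 6962.81 m/s
Step 3: v_t1 = sqrt(mu*(2/r1 - 1/a_t)) = 8467.85 m/s
Step 4: dv1 = |8467.85 - 6962.81| = 1505.04 m/s
Step 5: v2 (circular at r2) = 4132.39 m/s, v_t2 = 2982.68 m/s
Step 6: dv2 = |4132.39 - 2982.68| = 1149.71 m/s
Step 7: Total delta-v = 1505.04 + 1149.71 = 2654.8 m/s

2654.8


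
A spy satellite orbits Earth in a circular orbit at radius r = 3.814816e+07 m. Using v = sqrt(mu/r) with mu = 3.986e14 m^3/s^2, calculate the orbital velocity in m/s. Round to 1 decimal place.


Step 1: mu / r = 3.986e14 / 3.814816e+07 = 10448734.6179
Step 2: v = sqrt(10448734.6179) = 3232.5 m/s

3232.5


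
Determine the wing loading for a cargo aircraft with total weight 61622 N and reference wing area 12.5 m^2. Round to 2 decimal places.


Step 1: Wing loading = W / S = 61622 / 12.5
Step 2: Wing loading = 4929.76 N/m^2

4929.76


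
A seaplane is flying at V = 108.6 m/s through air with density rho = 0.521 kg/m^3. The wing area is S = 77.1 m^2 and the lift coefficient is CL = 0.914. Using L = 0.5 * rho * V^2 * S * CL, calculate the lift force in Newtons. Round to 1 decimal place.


Step 1: Calculate dynamic pressure q = 0.5 * 0.521 * 108.6^2 = 0.5 * 0.521 * 11793.96 = 3072.3266 Pa
Step 2: Multiply by wing area and lift coefficient: L = 3072.3266 * 77.1 * 0.914
Step 3: L = 236876.3793 * 0.914 = 216505.0 N

216505.0


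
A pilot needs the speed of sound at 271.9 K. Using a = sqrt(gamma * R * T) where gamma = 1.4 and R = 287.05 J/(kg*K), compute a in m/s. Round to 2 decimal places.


Step 1: gamma * R * T = 1.4 * 287.05 * 271.9 = 109268.453
Step 2: a = sqrt(109268.453) = 330.56 m/s

330.56


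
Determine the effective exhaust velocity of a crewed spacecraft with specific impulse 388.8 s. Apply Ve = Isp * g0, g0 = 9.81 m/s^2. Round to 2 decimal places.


Step 1: Ve = Isp * g0 = 388.8 * 9.81
Step 2: Ve = 3814.13 m/s

3814.13


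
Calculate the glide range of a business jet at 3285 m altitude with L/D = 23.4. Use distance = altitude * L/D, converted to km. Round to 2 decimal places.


Step 1: Glide distance = altitude * L/D = 3285 * 23.4 = 76869.0 m
Step 2: Convert to km: 76869.0 / 1000 = 76.87 km

76.87


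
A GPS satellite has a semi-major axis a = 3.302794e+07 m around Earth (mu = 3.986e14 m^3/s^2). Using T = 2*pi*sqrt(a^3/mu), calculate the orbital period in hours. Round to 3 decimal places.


Step 1: a^3 / mu = 3.602836e+22 / 3.986e14 = 9.038725e+07
Step 2: sqrt(9.038725e+07) = 9507.2209 s
Step 3: T = 2*pi * 9507.2209 = 59735.63 s
Step 4: T in hours = 59735.63 / 3600 = 16.593 hours

16.593


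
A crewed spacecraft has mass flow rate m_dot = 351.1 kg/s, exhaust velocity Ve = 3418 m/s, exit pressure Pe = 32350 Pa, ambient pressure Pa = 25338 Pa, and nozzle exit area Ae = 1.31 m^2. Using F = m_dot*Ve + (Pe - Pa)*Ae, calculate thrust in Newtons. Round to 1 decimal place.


Step 1: Momentum thrust = m_dot * Ve = 351.1 * 3418 = 1200059.8 N
Step 2: Pressure thrust = (Pe - Pa) * Ae = (32350 - 25338) * 1.31 = 9185.72 N
Step 3: Total thrust F = 1200059.8 + 9185.72 = 1209245.5 N

1209245.5


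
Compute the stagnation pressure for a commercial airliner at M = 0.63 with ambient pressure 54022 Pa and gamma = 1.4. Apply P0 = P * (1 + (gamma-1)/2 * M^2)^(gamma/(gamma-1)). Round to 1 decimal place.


Step 1: (gamma-1)/2 * M^2 = 0.2 * 0.3969 = 0.07938
Step 2: 1 + 0.07938 = 1.07938
Step 3: Exponent gamma/(gamma-1) = 3.5
Step 4: P0 = 54022 * 1.07938^3.5 = 70579.9 Pa

70579.9


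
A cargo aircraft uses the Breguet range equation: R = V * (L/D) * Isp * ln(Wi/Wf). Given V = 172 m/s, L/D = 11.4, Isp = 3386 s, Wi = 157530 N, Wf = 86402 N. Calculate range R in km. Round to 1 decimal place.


Step 1: Coefficient = V * (L/D) * Isp = 172 * 11.4 * 3386 = 6639268.8 m
Step 2: Wi/Wf = 157530 / 86402 = 1.823222
Step 3: ln(1.823222) = 0.600605
Step 4: R = 6639268.8 * 0.600605 = 3987578.7 m = 3987.6 km

3987.6


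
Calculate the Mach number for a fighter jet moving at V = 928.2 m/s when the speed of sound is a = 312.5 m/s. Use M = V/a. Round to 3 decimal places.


Step 1: M = V / a = 928.2 / 312.5
Step 2: M = 2.970

2.970


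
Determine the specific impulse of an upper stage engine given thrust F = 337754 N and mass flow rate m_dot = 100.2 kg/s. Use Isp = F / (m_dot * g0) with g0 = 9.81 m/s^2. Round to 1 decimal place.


Step 1: m_dot * g0 = 100.2 * 9.81 = 982.96
Step 2: Isp = 337754 / 982.96 = 343.6 s

343.6


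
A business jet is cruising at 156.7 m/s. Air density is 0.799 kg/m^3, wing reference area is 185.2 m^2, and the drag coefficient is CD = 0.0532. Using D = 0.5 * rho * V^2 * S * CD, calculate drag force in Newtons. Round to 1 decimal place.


Step 1: Dynamic pressure q = 0.5 * 0.799 * 156.7^2 = 9809.6786 Pa
Step 2: Drag D = q * S * CD = 9809.6786 * 185.2 * 0.0532
Step 3: D = 96651.2 N

96651.2


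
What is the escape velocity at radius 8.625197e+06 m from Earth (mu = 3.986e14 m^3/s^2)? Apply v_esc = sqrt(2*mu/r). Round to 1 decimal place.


Step 1: 2*mu/r = 2 * 3.986e14 / 8.625197e+06 = 92426874.4239
Step 2: v_esc = sqrt(92426874.4239) = 9613.9 m/s

9613.9


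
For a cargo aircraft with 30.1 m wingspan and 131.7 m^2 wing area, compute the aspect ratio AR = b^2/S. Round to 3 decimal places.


Step 1: b^2 = 30.1^2 = 906.01
Step 2: AR = 906.01 / 131.7 = 6.879

6.879


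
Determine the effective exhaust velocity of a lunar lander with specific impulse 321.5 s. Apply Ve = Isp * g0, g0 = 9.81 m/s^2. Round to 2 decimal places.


Step 1: Ve = Isp * g0 = 321.5 * 9.81
Step 2: Ve = 3153.92 m/s

3153.92


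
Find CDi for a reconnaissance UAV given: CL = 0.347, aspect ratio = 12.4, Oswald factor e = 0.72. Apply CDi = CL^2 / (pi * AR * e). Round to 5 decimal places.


Step 1: CL^2 = 0.347^2 = 0.120409
Step 2: pi * AR * e = 3.14159 * 12.4 * 0.72 = 28.048139
Step 3: CDi = 0.120409 / 28.048139 = 0.00429

0.00429


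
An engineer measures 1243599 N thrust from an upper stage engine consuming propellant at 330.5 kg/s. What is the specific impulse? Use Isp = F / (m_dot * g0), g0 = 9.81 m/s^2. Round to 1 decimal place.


Step 1: m_dot * g0 = 330.5 * 9.81 = 3242.21
Step 2: Isp = 1243599 / 3242.21 = 383.6 s

383.6


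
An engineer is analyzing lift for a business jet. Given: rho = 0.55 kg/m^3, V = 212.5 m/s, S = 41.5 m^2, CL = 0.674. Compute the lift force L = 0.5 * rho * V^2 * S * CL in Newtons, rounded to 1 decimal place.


Step 1: Calculate dynamic pressure q = 0.5 * 0.55 * 212.5^2 = 0.5 * 0.55 * 45156.25 = 12417.9688 Pa
Step 2: Multiply by wing area and lift coefficient: L = 12417.9688 * 41.5 * 0.674
Step 3: L = 515345.7031 * 0.674 = 347343.0 N

347343.0


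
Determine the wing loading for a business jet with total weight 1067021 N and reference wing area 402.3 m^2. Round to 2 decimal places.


Step 1: Wing loading = W / S = 1067021 / 402.3
Step 2: Wing loading = 2652.30 N/m^2

2652.30


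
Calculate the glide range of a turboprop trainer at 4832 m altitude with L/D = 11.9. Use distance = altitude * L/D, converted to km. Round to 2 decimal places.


Step 1: Glide distance = altitude * L/D = 4832 * 11.9 = 57500.8 m
Step 2: Convert to km: 57500.8 / 1000 = 57.50 km

57.50


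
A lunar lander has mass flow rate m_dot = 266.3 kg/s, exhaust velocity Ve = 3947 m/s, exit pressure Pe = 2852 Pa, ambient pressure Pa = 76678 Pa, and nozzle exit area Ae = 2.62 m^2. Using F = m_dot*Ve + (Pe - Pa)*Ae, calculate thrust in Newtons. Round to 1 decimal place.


Step 1: Momentum thrust = m_dot * Ve = 266.3 * 3947 = 1051086.1 N
Step 2: Pressure thrust = (Pe - Pa) * Ae = (2852 - 76678) * 2.62 = -193424.12 N
Step 3: Total thrust F = 1051086.1 + -193424.12 = 857662.0 N

857662.0


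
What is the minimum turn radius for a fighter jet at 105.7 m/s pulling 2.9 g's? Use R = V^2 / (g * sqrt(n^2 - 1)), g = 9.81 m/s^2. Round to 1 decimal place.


Step 1: V^2 = 105.7^2 = 11172.49
Step 2: n^2 - 1 = 2.9^2 - 1 = 7.41
Step 3: sqrt(7.41) = 2.722132
Step 4: R = 11172.49 / (9.81 * 2.722132) = 418.4 m

418.4


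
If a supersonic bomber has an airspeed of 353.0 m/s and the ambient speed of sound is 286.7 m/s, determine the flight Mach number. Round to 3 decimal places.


Step 1: M = V / a = 353.0 / 286.7
Step 2: M = 1.231

1.231


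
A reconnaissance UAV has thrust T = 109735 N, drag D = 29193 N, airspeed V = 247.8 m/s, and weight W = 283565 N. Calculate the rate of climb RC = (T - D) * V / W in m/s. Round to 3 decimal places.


Step 1: Excess thrust = T - D = 109735 - 29193 = 80542 N
Step 2: Excess power = 80542 * 247.8 = 19958307.6 W
Step 3: RC = 19958307.6 / 283565 = 70.384 m/s

70.384


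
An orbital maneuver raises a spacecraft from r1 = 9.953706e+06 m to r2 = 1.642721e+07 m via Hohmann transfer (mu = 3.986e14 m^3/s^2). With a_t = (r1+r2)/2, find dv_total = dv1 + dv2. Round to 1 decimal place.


Step 1: Transfer semi-major axis a_t = (9.953706e+06 + 1.642721e+07) / 2 = 1.319046e+07 m
Step 2: v1 (circular at r1) = sqrt(mu/r1) = 6328.14 m/s
Step 3: v_t1 = sqrt(mu*(2/r1 - 1/a_t)) = 7062.01 m/s
Step 4: dv1 = |7062.01 - 6328.14| = 733.87 m/s
Step 5: v2 (circular at r2) = 4925.91 m/s, v_t2 = 4279.07 m/s
Step 6: dv2 = |4925.91 - 4279.07| = 646.84 m/s
Step 7: Total delta-v = 733.87 + 646.84 = 1380.7 m/s

1380.7


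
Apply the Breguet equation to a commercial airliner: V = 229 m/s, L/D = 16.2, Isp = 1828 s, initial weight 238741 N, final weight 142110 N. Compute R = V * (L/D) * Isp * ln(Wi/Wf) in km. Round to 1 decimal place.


Step 1: Coefficient = V * (L/D) * Isp = 229 * 16.2 * 1828 = 6781514.4 m
Step 2: Wi/Wf = 238741 / 142110 = 1.679973
Step 3: ln(1.679973) = 0.518778
Step 4: R = 6781514.4 * 0.518778 = 3518099.6 m = 3518.1 km

3518.1


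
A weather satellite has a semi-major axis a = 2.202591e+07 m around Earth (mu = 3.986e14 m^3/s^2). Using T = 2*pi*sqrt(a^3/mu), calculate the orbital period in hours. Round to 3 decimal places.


Step 1: a^3 / mu = 1.068567e+22 / 3.986e14 = 2.680799e+07
Step 2: sqrt(2.680799e+07) = 5177.6435 s
Step 3: T = 2*pi * 5177.6435 = 32532.09 s
Step 4: T in hours = 32532.09 / 3600 = 9.037 hours

9.037


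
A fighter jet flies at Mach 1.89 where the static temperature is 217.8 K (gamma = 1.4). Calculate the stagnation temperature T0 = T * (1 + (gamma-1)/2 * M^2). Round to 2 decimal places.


Step 1: (gamma-1)/2 = 0.2
Step 2: M^2 = 3.5721
Step 3: 1 + 0.2 * 3.5721 = 1.71442
Step 4: T0 = 217.8 * 1.71442 = 373.40 K

373.40


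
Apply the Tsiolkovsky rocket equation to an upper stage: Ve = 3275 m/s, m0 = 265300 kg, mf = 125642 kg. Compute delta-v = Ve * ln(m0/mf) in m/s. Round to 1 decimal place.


Step 1: Mass ratio m0/mf = 265300 / 125642 = 2.111555
Step 2: ln(2.111555) = 0.747425
Step 3: delta-v = 3275 * 0.747425 = 2447.8 m/s

2447.8


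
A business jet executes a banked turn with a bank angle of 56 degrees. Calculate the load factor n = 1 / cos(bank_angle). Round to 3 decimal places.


Step 1: Convert 56 degrees to radians = 0.977384
Step 2: cos(56 deg) = 0.559193
Step 3: n = 1 / 0.559193 = 1.788

1.788


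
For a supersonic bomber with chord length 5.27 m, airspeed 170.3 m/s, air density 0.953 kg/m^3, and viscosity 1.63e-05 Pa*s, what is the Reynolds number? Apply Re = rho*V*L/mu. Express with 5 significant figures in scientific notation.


Step 1: Numerator = rho * V * L = 0.953 * 170.3 * 5.27 = 855.299393
Step 2: Re = 855.299393 / 1.63e-05
Step 3: Re = 5.2472e+07

5.2472e+07


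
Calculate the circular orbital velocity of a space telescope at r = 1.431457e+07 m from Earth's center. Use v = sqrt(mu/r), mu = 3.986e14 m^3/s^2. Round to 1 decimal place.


Step 1: mu / r = 3.986e14 / 1.431457e+07 = 27845754.3608
Step 2: v = sqrt(27845754.3608) = 5276.9 m/s

5276.9


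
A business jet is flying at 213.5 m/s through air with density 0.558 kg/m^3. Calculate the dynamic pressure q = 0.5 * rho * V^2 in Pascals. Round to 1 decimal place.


Step 1: V^2 = 213.5^2 = 45582.25
Step 2: q = 0.5 * 0.558 * 45582.25
Step 3: q = 12717.4 Pa

12717.4


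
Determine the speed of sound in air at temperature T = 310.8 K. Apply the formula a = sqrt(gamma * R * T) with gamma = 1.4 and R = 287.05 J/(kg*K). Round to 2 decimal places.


Step 1: gamma * R * T = 1.4 * 287.05 * 310.8 = 124901.196
Step 2: a = sqrt(124901.196) = 353.41 m/s

353.41


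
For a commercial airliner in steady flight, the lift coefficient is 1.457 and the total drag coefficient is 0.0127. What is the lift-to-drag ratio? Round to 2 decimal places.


Step 1: L/D = CL / CD = 1.457 / 0.0127
Step 2: L/D = 114.72

114.72


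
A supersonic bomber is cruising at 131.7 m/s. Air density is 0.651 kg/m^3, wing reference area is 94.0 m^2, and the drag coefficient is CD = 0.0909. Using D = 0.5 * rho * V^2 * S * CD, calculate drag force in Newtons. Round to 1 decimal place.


Step 1: Dynamic pressure q = 0.5 * 0.651 * 131.7^2 = 5645.7617 Pa
Step 2: Drag D = q * S * CD = 5645.7617 * 94.0 * 0.0909
Step 3: D = 48240.8 N

48240.8


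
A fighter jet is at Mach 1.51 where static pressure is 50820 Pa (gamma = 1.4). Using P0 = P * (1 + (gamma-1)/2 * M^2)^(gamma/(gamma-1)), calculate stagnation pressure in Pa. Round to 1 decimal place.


Step 1: (gamma-1)/2 * M^2 = 0.2 * 2.2801 = 0.45602
Step 2: 1 + 0.45602 = 1.45602
Step 3: Exponent gamma/(gamma-1) = 3.5
Step 4: P0 = 50820 * 1.45602^3.5 = 189286.8 Pa

189286.8


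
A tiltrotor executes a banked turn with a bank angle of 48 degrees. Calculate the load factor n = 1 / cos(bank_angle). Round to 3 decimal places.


Step 1: Convert 48 degrees to radians = 0.837758
Step 2: cos(48 deg) = 0.669131
Step 3: n = 1 / 0.669131 = 1.494

1.494


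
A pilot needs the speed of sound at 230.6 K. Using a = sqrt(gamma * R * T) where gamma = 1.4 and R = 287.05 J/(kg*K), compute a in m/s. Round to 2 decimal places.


Step 1: gamma * R * T = 1.4 * 287.05 * 230.6 = 92671.222
Step 2: a = sqrt(92671.222) = 304.42 m/s

304.42


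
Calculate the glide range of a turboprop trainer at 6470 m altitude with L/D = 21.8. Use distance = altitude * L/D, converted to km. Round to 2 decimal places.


Step 1: Glide distance = altitude * L/D = 6470 * 21.8 = 141046.0 m
Step 2: Convert to km: 141046.0 / 1000 = 141.05 km

141.05


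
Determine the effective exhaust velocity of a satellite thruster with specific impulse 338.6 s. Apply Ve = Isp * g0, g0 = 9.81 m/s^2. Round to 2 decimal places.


Step 1: Ve = Isp * g0 = 338.6 * 9.81
Step 2: Ve = 3321.67 m/s

3321.67


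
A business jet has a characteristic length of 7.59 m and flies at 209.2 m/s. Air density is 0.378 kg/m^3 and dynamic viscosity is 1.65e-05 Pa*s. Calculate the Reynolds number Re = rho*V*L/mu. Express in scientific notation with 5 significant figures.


Step 1: Numerator = rho * V * L = 0.378 * 209.2 * 7.59 = 600.198984
Step 2: Re = 600.198984 / 1.65e-05
Step 3: Re = 3.6376e+07

3.6376e+07


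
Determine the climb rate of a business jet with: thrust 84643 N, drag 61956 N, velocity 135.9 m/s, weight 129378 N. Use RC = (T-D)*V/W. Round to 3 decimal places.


Step 1: Excess thrust = T - D = 84643 - 61956 = 22687 N
Step 2: Excess power = 22687 * 135.9 = 3083163.3 W
Step 3: RC = 3083163.3 / 129378 = 23.831 m/s

23.831


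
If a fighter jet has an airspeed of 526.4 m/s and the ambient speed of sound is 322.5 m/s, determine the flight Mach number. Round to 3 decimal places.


Step 1: M = V / a = 526.4 / 322.5
Step 2: M = 1.632

1.632


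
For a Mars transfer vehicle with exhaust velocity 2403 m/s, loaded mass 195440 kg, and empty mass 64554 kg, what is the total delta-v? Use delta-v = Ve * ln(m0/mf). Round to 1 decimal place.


Step 1: Mass ratio m0/mf = 195440 / 64554 = 3.027543
Step 2: ln(3.027543) = 1.107751
Step 3: delta-v = 2403 * 1.107751 = 2661.9 m/s

2661.9


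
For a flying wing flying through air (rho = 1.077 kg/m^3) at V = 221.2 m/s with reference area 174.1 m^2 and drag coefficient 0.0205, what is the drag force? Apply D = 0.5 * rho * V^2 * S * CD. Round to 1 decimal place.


Step 1: Dynamic pressure q = 0.5 * 1.077 * 221.2^2 = 26348.5034 Pa
Step 2: Drag D = q * S * CD = 26348.5034 * 174.1 * 0.0205
Step 3: D = 94039.1 N

94039.1


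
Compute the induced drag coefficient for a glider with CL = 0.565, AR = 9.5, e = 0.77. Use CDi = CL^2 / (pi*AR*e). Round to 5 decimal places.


Step 1: CL^2 = 0.565^2 = 0.319225
Step 2: pi * AR * e = 3.14159 * 9.5 * 0.77 = 22.98075
Step 3: CDi = 0.319225 / 22.98075 = 0.01389

0.01389


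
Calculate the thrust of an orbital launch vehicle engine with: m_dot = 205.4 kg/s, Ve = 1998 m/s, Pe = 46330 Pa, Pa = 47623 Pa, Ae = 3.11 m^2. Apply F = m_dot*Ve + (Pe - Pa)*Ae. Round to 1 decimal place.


Step 1: Momentum thrust = m_dot * Ve = 205.4 * 1998 = 410389.2 N
Step 2: Pressure thrust = (Pe - Pa) * Ae = (46330 - 47623) * 3.11 = -4021.23 N
Step 3: Total thrust F = 410389.2 + -4021.23 = 406368.0 N

406368.0


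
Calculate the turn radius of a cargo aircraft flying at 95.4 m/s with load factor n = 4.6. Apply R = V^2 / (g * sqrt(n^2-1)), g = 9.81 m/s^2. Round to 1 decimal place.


Step 1: V^2 = 95.4^2 = 9101.16
Step 2: n^2 - 1 = 4.6^2 - 1 = 20.16
Step 3: sqrt(20.16) = 4.489989
Step 4: R = 9101.16 / (9.81 * 4.489989) = 206.6 m

206.6


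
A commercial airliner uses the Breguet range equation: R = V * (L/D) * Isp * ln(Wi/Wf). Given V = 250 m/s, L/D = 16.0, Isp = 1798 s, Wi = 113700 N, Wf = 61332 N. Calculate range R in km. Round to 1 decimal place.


Step 1: Coefficient = V * (L/D) * Isp = 250 * 16.0 * 1798 = 7192000.0 m
Step 2: Wi/Wf = 113700 / 61332 = 1.853845
Step 3: ln(1.853845) = 0.617262
Step 4: R = 7192000.0 * 0.617262 = 4439345.9 m = 4439.3 km

4439.3


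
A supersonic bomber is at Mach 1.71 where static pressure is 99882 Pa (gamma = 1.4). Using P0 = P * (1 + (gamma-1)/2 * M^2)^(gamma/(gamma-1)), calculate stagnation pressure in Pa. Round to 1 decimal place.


Step 1: (gamma-1)/2 * M^2 = 0.2 * 2.9241 = 0.58482
Step 2: 1 + 0.58482 = 1.58482
Step 3: Exponent gamma/(gamma-1) = 3.5
Step 4: P0 = 99882 * 1.58482^3.5 = 500514.9 Pa

500514.9


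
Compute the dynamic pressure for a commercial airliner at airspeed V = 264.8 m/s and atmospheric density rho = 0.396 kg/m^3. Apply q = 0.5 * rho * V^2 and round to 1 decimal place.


Step 1: V^2 = 264.8^2 = 70119.04
Step 2: q = 0.5 * 0.396 * 70119.04
Step 3: q = 13883.6 Pa

13883.6


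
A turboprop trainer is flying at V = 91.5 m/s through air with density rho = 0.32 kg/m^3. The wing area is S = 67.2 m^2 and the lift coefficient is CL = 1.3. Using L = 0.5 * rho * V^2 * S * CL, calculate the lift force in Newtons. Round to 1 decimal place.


Step 1: Calculate dynamic pressure q = 0.5 * 0.32 * 91.5^2 = 0.5 * 0.32 * 8372.25 = 1339.56 Pa
Step 2: Multiply by wing area and lift coefficient: L = 1339.56 * 67.2 * 1.3
Step 3: L = 90018.432 * 1.3 = 117024.0 N

117024.0


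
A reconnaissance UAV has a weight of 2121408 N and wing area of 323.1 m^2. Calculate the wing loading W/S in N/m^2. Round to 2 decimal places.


Step 1: Wing loading = W / S = 2121408 / 323.1
Step 2: Wing loading = 6565.79 N/m^2

6565.79


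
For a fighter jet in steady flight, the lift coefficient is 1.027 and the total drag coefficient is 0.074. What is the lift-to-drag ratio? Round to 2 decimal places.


Step 1: L/D = CL / CD = 1.027 / 0.074
Step 2: L/D = 13.88

13.88


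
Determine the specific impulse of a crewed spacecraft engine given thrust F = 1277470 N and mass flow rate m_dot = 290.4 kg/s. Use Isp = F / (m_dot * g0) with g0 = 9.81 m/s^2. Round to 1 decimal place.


Step 1: m_dot * g0 = 290.4 * 9.81 = 2848.82
Step 2: Isp = 1277470 / 2848.82 = 448.4 s

448.4


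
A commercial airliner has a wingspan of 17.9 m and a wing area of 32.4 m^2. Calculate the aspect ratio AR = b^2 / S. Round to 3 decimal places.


Step 1: b^2 = 17.9^2 = 320.41
Step 2: AR = 320.41 / 32.4 = 9.889

9.889


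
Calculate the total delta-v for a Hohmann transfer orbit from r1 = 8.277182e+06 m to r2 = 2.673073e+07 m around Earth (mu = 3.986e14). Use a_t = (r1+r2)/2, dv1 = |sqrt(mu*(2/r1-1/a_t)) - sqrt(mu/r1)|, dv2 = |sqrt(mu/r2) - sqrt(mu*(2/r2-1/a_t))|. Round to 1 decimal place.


Step 1: Transfer semi-major axis a_t = (8.277182e+06 + 2.673073e+07) / 2 = 1.750396e+07 m
Step 2: v1 (circular at r1) = sqrt(mu/r1) = 6939.49 m/s
Step 3: v_t1 = sqrt(mu*(2/r1 - 1/a_t)) = 8575.6 m/s
Step 4: dv1 = |8575.6 - 6939.49| = 1636.12 m/s
Step 5: v2 (circular at r2) = 3861.56 m/s, v_t2 = 2655.44 m/s
Step 6: dv2 = |3861.56 - 2655.44| = 1206.12 m/s
Step 7: Total delta-v = 1636.12 + 1206.12 = 2842.2 m/s

2842.2


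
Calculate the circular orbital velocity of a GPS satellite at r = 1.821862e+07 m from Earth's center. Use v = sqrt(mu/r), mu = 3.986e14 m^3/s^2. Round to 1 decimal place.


Step 1: mu / r = 3.986e14 / 1.821862e+07 = 21878715.2924
Step 2: v = sqrt(21878715.2924) = 4677.5 m/s

4677.5


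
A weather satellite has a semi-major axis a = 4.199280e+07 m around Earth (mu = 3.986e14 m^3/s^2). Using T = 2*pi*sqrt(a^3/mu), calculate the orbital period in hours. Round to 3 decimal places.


Step 1: a^3 / mu = 7.404990e+22 / 3.986e14 = 1.857750e+08
Step 2: sqrt(1.857750e+08) = 13629.9293 s
Step 3: T = 2*pi * 13629.9293 = 85639.37 s
Step 4: T in hours = 85639.37 / 3600 = 23.789 hours

23.789


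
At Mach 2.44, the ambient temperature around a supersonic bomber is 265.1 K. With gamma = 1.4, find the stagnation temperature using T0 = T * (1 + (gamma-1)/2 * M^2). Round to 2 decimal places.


Step 1: (gamma-1)/2 = 0.2
Step 2: M^2 = 5.9536
Step 3: 1 + 0.2 * 5.9536 = 2.19072
Step 4: T0 = 265.1 * 2.19072 = 580.76 K

580.76


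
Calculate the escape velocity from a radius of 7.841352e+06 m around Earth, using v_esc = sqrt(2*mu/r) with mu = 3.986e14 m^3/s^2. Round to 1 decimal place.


Step 1: 2*mu/r = 2 * 3.986e14 / 7.841352e+06 = 101666141.2471
Step 2: v_esc = sqrt(101666141.2471) = 10083.0 m/s

10083.0


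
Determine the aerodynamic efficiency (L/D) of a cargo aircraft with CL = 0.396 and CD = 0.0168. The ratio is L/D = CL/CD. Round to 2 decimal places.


Step 1: L/D = CL / CD = 0.396 / 0.0168
Step 2: L/D = 23.57

23.57


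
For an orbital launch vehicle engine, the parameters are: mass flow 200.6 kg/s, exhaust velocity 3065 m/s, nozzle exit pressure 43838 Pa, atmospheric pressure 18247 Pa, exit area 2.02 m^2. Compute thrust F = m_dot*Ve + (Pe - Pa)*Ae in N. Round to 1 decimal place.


Step 1: Momentum thrust = m_dot * Ve = 200.6 * 3065 = 614839.0 N
Step 2: Pressure thrust = (Pe - Pa) * Ae = (43838 - 18247) * 2.02 = 51693.82 N
Step 3: Total thrust F = 614839.0 + 51693.82 = 666532.8 N

666532.8


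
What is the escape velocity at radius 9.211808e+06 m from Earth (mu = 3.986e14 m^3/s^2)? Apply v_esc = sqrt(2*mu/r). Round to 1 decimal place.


Step 1: 2*mu/r = 2 * 3.986e14 / 9.211808e+06 = 86541100.2921
Step 2: v_esc = sqrt(86541100.2921) = 9302.7 m/s

9302.7


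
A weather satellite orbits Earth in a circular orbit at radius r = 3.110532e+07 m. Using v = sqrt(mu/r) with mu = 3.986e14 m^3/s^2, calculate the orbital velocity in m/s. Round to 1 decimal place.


Step 1: mu / r = 3.986e14 / 3.110532e+07 = 12814528.19
Step 2: v = sqrt(12814528.19) = 3579.7 m/s

3579.7


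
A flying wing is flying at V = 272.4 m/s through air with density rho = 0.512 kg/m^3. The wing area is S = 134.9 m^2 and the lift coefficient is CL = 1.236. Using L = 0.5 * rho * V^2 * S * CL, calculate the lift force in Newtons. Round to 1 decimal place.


Step 1: Calculate dynamic pressure q = 0.5 * 0.512 * 272.4^2 = 0.5 * 0.512 * 74201.76 = 18995.6506 Pa
Step 2: Multiply by wing area and lift coefficient: L = 18995.6506 * 134.9 * 1.236
Step 3: L = 2562513.2605 * 1.236 = 3167266.4 N

3167266.4


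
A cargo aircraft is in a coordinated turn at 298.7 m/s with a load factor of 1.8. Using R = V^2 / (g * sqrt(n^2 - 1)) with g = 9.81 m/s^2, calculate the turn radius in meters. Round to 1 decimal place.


Step 1: V^2 = 298.7^2 = 89221.69
Step 2: n^2 - 1 = 1.8^2 - 1 = 2.24
Step 3: sqrt(2.24) = 1.496663
Step 4: R = 89221.69 / (9.81 * 1.496663) = 6076.8 m

6076.8


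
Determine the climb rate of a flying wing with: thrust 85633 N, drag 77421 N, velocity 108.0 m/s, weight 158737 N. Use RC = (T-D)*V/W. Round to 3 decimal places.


Step 1: Excess thrust = T - D = 85633 - 77421 = 8212 N
Step 2: Excess power = 8212 * 108.0 = 886896.0 W
Step 3: RC = 886896.0 / 158737 = 5.587 m/s

5.587


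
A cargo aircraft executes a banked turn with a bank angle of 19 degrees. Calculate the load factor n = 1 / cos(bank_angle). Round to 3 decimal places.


Step 1: Convert 19 degrees to radians = 0.331613
Step 2: cos(19 deg) = 0.945519
Step 3: n = 1 / 0.945519 = 1.058

1.058


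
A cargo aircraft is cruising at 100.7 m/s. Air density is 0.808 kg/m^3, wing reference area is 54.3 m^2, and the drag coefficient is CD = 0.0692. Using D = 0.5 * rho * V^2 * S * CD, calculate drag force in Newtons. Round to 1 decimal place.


Step 1: Dynamic pressure q = 0.5 * 0.808 * 100.7^2 = 4096.758 Pa
Step 2: Drag D = q * S * CD = 4096.758 * 54.3 * 0.0692
Step 3: D = 15393.8 N

15393.8


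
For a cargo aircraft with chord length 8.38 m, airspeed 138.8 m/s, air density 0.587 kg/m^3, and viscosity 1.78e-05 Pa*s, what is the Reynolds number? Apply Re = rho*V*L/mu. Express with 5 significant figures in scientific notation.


Step 1: Numerator = rho * V * L = 0.587 * 138.8 * 8.38 = 682.765528
Step 2: Re = 682.765528 / 1.78e-05
Step 3: Re = 3.8358e+07

3.8358e+07


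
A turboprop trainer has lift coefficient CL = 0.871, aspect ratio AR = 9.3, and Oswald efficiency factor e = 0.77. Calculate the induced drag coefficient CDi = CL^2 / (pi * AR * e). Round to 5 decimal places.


Step 1: CL^2 = 0.871^2 = 0.758641
Step 2: pi * AR * e = 3.14159 * 9.3 * 0.77 = 22.496945
Step 3: CDi = 0.758641 / 22.496945 = 0.03372

0.03372


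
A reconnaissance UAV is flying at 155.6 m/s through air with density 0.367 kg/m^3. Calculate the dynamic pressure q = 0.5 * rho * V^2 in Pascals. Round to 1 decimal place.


Step 1: V^2 = 155.6^2 = 24211.36
Step 2: q = 0.5 * 0.367 * 24211.36
Step 3: q = 4442.8 Pa

4442.8


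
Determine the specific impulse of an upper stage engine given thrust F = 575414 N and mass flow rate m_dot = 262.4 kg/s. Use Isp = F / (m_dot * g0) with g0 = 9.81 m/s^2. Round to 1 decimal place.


Step 1: m_dot * g0 = 262.4 * 9.81 = 2574.14
Step 2: Isp = 575414 / 2574.14 = 223.5 s

223.5


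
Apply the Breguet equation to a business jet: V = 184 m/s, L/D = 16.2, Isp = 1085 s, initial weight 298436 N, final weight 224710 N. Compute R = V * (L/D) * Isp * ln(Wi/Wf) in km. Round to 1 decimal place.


Step 1: Coefficient = V * (L/D) * Isp = 184 * 16.2 * 1085 = 3234168.0 m
Step 2: Wi/Wf = 298436 / 224710 = 1.328094
Step 3: ln(1.328094) = 0.283745
Step 4: R = 3234168.0 * 0.283745 = 917678.4 m = 917.7 km

917.7


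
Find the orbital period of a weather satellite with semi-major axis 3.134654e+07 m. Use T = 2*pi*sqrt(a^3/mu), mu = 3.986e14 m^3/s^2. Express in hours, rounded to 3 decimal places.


Step 1: a^3 / mu = 3.080128e+22 / 3.986e14 = 7.727367e+07
Step 2: sqrt(7.727367e+07) = 8790.5443 s
Step 3: T = 2*pi * 8790.5443 = 55232.62 s
Step 4: T in hours = 55232.62 / 3600 = 15.342 hours

15.342


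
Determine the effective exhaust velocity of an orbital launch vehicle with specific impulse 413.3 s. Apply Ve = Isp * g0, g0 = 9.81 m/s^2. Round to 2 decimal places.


Step 1: Ve = Isp * g0 = 413.3 * 9.81
Step 2: Ve = 4054.47 m/s

4054.47


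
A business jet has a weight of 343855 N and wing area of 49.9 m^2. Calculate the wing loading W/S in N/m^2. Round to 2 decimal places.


Step 1: Wing loading = W / S = 343855 / 49.9
Step 2: Wing loading = 6890.88 N/m^2

6890.88


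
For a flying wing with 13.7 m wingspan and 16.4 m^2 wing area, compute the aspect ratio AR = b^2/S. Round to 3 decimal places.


Step 1: b^2 = 13.7^2 = 187.69
Step 2: AR = 187.69 / 16.4 = 11.445

11.445


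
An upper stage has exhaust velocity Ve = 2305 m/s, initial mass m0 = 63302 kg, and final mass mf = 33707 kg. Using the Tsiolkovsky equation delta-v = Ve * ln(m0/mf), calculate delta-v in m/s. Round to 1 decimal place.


Step 1: Mass ratio m0/mf = 63302 / 33707 = 1.878008
Step 2: ln(1.878008) = 0.630211
Step 3: delta-v = 2305 * 0.630211 = 1452.6 m/s

1452.6


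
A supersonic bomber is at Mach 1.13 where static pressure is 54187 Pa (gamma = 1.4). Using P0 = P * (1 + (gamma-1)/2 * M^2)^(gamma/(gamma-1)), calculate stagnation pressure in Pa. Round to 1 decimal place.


Step 1: (gamma-1)/2 * M^2 = 0.2 * 1.2769 = 0.25538
Step 2: 1 + 0.25538 = 1.25538
Step 3: Exponent gamma/(gamma-1) = 3.5
Step 4: P0 = 54187 * 1.25538^3.5 = 120118.1 Pa

120118.1


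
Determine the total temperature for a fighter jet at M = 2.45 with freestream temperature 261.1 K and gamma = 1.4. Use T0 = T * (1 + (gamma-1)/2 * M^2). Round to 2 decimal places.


Step 1: (gamma-1)/2 = 0.2
Step 2: M^2 = 6.0025
Step 3: 1 + 0.2 * 6.0025 = 2.2005
Step 4: T0 = 261.1 * 2.2005 = 574.55 K

574.55


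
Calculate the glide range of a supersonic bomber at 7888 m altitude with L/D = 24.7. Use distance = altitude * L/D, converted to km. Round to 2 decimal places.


Step 1: Glide distance = altitude * L/D = 7888 * 24.7 = 194833.6 m
Step 2: Convert to km: 194833.6 / 1000 = 194.83 km

194.83


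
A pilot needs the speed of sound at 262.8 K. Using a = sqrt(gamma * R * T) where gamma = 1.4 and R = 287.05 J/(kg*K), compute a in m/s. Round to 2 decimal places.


Step 1: gamma * R * T = 1.4 * 287.05 * 262.8 = 105611.436
Step 2: a = sqrt(105611.436) = 324.98 m/s

324.98


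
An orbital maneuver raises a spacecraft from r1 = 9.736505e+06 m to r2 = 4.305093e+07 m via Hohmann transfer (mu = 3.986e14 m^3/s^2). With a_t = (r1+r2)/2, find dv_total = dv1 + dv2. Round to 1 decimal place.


Step 1: Transfer semi-major axis a_t = (9.736505e+06 + 4.305093e+07) / 2 = 2.639372e+07 m
Step 2: v1 (circular at r1) = sqrt(mu/r1) = 6398.34 m/s
Step 3: v_t1 = sqrt(mu*(2/r1 - 1/a_t)) = 8171.62 m/s
Step 4: dv1 = |8171.62 - 6398.34| = 1773.28 m/s
Step 5: v2 (circular at r2) = 3042.83 m/s, v_t2 = 1848.11 m/s
Step 6: dv2 = |3042.83 - 1848.11| = 1194.71 m/s
Step 7: Total delta-v = 1773.28 + 1194.71 = 2968.0 m/s

2968.0


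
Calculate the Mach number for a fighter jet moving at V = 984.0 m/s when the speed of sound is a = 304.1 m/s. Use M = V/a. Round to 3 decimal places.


Step 1: M = V / a = 984.0 / 304.1
Step 2: M = 3.236

3.236


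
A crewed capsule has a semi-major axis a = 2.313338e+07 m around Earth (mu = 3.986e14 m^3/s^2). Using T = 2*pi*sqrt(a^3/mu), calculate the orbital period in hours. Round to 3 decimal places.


Step 1: a^3 / mu = 1.237990e+22 / 3.986e14 = 3.105846e+07
Step 2: sqrt(3.105846e+07) = 5573.0122 s
Step 3: T = 2*pi * 5573.0122 = 35016.27 s
Step 4: T in hours = 35016.27 / 3600 = 9.727 hours

9.727


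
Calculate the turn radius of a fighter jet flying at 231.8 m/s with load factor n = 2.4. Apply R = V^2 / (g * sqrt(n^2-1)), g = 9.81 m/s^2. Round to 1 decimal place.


Step 1: V^2 = 231.8^2 = 53731.24
Step 2: n^2 - 1 = 2.4^2 - 1 = 4.76
Step 3: sqrt(4.76) = 2.181742
Step 4: R = 53731.24 / (9.81 * 2.181742) = 2510.5 m

2510.5


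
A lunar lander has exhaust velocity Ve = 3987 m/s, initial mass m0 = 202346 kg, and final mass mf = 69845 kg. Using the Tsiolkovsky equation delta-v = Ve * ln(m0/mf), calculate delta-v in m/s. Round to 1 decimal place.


Step 1: Mass ratio m0/mf = 202346 / 69845 = 2.897072
Step 2: ln(2.897072) = 1.063701
Step 3: delta-v = 3987 * 1.063701 = 4241.0 m/s

4241.0


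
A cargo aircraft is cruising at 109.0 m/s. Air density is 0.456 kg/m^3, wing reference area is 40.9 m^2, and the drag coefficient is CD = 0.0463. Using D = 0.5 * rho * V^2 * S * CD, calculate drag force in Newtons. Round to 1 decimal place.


Step 1: Dynamic pressure q = 0.5 * 0.456 * 109.0^2 = 2708.868 Pa
Step 2: Drag D = q * S * CD = 2708.868 * 40.9 * 0.0463
Step 3: D = 5129.7 N

5129.7


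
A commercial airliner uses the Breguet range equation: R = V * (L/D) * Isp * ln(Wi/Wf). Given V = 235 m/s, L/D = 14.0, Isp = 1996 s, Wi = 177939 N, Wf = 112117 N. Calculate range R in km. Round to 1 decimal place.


Step 1: Coefficient = V * (L/D) * Isp = 235 * 14.0 * 1996 = 6566840.0 m
Step 2: Wi/Wf = 177939 / 112117 = 1.587083
Step 3: ln(1.587083) = 0.461898
Step 4: R = 6566840.0 * 0.461898 = 3033209.1 m = 3033.2 km

3033.2


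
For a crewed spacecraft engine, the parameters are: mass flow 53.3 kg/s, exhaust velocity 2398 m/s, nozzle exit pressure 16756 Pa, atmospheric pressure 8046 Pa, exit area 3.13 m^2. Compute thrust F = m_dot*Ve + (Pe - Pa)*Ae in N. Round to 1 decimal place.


Step 1: Momentum thrust = m_dot * Ve = 53.3 * 2398 = 127813.4 N
Step 2: Pressure thrust = (Pe - Pa) * Ae = (16756 - 8046) * 3.13 = 27262.30 N
Step 3: Total thrust F = 127813.4 + 27262.30 = 155075.7 N

155075.7


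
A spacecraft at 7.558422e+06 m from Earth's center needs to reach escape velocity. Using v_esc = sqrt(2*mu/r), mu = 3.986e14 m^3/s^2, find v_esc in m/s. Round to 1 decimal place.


Step 1: 2*mu/r = 2 * 3.986e14 / 7.558422e+06 = 105471750.585
Step 2: v_esc = sqrt(105471750.585) = 10269.9 m/s

10269.9


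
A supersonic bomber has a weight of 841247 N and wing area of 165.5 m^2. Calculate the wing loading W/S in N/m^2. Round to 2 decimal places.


Step 1: Wing loading = W / S = 841247 / 165.5
Step 2: Wing loading = 5083.06 N/m^2

5083.06


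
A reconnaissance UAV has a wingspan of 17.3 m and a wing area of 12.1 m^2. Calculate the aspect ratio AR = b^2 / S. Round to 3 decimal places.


Step 1: b^2 = 17.3^2 = 299.29
Step 2: AR = 299.29 / 12.1 = 24.735

24.735


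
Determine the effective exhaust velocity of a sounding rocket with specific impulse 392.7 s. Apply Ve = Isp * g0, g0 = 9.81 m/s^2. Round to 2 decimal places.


Step 1: Ve = Isp * g0 = 392.7 * 9.81
Step 2: Ve = 3852.39 m/s

3852.39


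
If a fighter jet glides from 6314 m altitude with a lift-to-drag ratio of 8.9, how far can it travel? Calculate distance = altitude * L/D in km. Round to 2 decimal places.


Step 1: Glide distance = altitude * L/D = 6314 * 8.9 = 56194.6 m
Step 2: Convert to km: 56194.6 / 1000 = 56.19 km

56.19


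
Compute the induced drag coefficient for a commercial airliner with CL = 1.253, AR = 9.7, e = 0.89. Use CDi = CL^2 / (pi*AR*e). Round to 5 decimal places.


Step 1: CL^2 = 1.253^2 = 1.570009
Step 2: pi * AR * e = 3.14159 * 9.7 * 0.89 = 27.121369
Step 3: CDi = 1.570009 / 27.121369 = 0.05789

0.05789


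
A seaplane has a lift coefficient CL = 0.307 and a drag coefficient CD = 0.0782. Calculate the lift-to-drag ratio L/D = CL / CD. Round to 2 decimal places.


Step 1: L/D = CL / CD = 0.307 / 0.0782
Step 2: L/D = 3.93

3.93


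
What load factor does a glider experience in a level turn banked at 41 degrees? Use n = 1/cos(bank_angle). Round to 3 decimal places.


Step 1: Convert 41 degrees to radians = 0.715585
Step 2: cos(41 deg) = 0.75471
Step 3: n = 1 / 0.75471 = 1.325

1.325


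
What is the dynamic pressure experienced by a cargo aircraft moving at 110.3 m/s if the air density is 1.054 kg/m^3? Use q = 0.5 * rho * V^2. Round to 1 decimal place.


Step 1: V^2 = 110.3^2 = 12166.09
Step 2: q = 0.5 * 1.054 * 12166.09
Step 3: q = 6411.5 Pa

6411.5


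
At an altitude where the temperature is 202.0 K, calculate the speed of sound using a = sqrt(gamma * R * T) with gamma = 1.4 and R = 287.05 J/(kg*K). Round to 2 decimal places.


Step 1: gamma * R * T = 1.4 * 287.05 * 202.0 = 81177.74
Step 2: a = sqrt(81177.74) = 284.92 m/s

284.92


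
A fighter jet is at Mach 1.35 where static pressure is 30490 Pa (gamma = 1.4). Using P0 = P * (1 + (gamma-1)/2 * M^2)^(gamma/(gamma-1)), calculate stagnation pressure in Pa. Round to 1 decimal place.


Step 1: (gamma-1)/2 * M^2 = 0.2 * 1.8225 = 0.3645
Step 2: 1 + 0.3645 = 1.3645
Step 3: Exponent gamma/(gamma-1) = 3.5
Step 4: P0 = 30490 * 1.3645^3.5 = 90482.5 Pa

90482.5


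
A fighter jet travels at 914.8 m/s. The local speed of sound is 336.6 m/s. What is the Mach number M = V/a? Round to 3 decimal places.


Step 1: M = V / a = 914.8 / 336.6
Step 2: M = 2.718

2.718


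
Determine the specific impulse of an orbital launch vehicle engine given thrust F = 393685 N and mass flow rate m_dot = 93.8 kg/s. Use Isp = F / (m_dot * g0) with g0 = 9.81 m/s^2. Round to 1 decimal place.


Step 1: m_dot * g0 = 93.8 * 9.81 = 920.18
Step 2: Isp = 393685 / 920.18 = 427.8 s

427.8


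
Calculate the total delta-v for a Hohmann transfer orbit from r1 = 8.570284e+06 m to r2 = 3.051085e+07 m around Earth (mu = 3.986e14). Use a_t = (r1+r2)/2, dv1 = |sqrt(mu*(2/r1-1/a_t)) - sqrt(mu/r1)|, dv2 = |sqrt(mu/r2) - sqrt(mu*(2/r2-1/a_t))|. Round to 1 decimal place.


Step 1: Transfer semi-major axis a_t = (8.570284e+06 + 3.051085e+07) / 2 = 1.954057e+07 m
Step 2: v1 (circular at r1) = sqrt(mu/r1) = 6819.79 m/s
Step 3: v_t1 = sqrt(mu*(2/r1 - 1/a_t)) = 8521.77 m/s
Step 4: dv1 = |8521.77 - 6819.79| = 1701.98 m/s
Step 5: v2 (circular at r2) = 3614.44 m/s, v_t2 = 2393.7 m/s
Step 6: dv2 = |3614.44 - 2393.7| = 1220.74 m/s
Step 7: Total delta-v = 1701.98 + 1220.74 = 2922.7 m/s

2922.7


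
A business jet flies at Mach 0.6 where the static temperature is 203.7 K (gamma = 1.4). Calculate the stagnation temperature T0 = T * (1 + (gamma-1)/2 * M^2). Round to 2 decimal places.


Step 1: (gamma-1)/2 = 0.2
Step 2: M^2 = 0.36
Step 3: 1 + 0.2 * 0.36 = 1.072
Step 4: T0 = 203.7 * 1.072 = 218.37 K

218.37


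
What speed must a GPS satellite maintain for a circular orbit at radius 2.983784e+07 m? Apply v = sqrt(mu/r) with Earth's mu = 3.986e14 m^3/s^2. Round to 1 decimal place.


Step 1: mu / r = 3.986e14 / 2.983784e+07 = 13358875.8436
Step 2: v = sqrt(13358875.8436) = 3655.0 m/s

3655.0


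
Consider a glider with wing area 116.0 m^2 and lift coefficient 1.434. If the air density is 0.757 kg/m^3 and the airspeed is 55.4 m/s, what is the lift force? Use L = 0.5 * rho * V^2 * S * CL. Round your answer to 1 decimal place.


Step 1: Calculate dynamic pressure q = 0.5 * 0.757 * 55.4^2 = 0.5 * 0.757 * 3069.16 = 1161.6771 Pa
Step 2: Multiply by wing area and lift coefficient: L = 1161.6771 * 116.0 * 1.434
Step 3: L = 134754.539 * 1.434 = 193238.0 N

193238.0


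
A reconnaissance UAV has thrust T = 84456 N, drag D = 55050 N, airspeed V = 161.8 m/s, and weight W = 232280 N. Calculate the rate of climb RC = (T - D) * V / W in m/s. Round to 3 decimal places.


Step 1: Excess thrust = T - D = 84456 - 55050 = 29406 N
Step 2: Excess power = 29406 * 161.8 = 4757890.8 W
Step 3: RC = 4757890.8 / 232280 = 20.483 m/s

20.483


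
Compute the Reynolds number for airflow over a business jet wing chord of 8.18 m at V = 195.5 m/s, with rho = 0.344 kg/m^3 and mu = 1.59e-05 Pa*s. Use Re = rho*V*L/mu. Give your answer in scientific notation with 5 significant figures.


Step 1: Numerator = rho * V * L = 0.344 * 195.5 * 8.18 = 550.12136
Step 2: Re = 550.12136 / 1.59e-05
Step 3: Re = 3.4599e+07

3.4599e+07


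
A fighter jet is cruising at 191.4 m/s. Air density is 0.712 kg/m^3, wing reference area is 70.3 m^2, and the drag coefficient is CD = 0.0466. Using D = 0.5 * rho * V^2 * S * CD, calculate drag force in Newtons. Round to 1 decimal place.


Step 1: Dynamic pressure q = 0.5 * 0.712 * 191.4^2 = 13041.6898 Pa
Step 2: Drag D = q * S * CD = 13041.6898 * 70.3 * 0.0466
Step 3: D = 42724.3 N

42724.3
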